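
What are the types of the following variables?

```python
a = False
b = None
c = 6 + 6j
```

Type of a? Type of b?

a is bool; b is NoneType

bool, NoneType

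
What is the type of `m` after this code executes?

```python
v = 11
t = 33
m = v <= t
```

Comparison operators return bool

bool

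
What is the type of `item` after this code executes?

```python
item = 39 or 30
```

'or' returns the first truthy value (39, which is int)

int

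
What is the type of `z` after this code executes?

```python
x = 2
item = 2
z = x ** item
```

int ** positive int returns int (2 ** 2 = 4)

int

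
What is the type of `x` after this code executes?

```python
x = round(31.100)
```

round() with no ndigits arg returns int

int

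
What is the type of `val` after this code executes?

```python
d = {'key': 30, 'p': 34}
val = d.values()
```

.values() returns a dict_values view object

dict_values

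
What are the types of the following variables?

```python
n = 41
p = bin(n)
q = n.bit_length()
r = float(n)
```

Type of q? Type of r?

int.bit_length() returns int; float() returns float

int, float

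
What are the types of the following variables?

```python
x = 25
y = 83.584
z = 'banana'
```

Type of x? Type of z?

x is int; z is str

int, str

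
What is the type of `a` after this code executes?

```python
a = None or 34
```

'or' with None returns the other value (34, int)

int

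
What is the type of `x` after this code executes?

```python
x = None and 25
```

'and' returns first falsy value (None)

NoneType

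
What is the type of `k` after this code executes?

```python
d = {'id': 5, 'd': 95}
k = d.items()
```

dict.items() returns a dict_items view

dict_items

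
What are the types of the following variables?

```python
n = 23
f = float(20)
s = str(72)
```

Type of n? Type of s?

n is int; s is str

int, str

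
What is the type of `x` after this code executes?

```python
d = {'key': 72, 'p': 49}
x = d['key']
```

Accessing dict[str, int] with key 'key' returns int value 72

int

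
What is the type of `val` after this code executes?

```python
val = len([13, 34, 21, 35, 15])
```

len() always returns int

int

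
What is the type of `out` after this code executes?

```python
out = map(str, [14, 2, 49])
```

map() returns a map iterator object

map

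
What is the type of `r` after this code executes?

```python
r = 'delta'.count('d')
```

str.count() returns int

int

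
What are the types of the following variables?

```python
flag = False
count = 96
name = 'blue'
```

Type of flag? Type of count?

flag is bool; count is int

bool, int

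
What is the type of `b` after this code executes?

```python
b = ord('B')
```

ord() returns int (Unicode code point)

int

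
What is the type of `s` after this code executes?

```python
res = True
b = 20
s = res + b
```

bool + int returns int (True is 1, so 1 + 20 = 21)

int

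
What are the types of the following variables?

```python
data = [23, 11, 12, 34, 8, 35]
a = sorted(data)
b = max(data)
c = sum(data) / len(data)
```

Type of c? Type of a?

int / int returns float; sorted() returns list

float, list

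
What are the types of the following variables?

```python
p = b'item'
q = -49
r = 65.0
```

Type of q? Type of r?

q is int; r is float

int, float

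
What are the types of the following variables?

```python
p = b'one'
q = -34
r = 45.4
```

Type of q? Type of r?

q is int; r is float

int, float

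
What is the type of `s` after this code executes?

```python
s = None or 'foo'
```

'or' with None returns the other value ('foo', str)

str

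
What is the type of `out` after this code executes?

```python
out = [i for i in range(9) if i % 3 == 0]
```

A list comprehension [...] produces a list

list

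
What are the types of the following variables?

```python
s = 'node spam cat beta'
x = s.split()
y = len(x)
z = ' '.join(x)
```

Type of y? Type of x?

len() returns int; str.split() returns list

int, list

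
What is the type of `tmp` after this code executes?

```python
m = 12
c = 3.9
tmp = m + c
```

int + float returns float (12 + 3.9 = 15.9)

float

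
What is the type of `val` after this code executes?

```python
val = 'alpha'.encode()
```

str.encode() returns bytes

bytes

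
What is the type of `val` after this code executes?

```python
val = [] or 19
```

'or' returns first truthy value (19, which is int)

int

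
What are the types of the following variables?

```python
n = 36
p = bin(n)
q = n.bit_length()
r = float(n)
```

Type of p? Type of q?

bin() returns str; int.bit_length() returns int

str, int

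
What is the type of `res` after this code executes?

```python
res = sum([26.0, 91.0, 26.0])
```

sum() of floats returns float

float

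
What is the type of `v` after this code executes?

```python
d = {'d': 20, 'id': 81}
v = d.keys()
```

.keys() returns a dict_keys view object

dict_keys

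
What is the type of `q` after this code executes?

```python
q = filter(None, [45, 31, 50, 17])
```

filter() returns a filter iterator object

filter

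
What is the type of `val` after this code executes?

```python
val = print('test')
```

print() returns None

NoneType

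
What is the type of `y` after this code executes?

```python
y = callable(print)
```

callable() returns bool

bool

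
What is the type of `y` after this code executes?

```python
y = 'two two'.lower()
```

str.lower() returns str

str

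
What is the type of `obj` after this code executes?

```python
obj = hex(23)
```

hex() returns str representation

str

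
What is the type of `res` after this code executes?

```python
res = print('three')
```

print() returns None

NoneType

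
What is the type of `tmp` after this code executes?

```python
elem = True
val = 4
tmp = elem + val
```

bool + int returns int (True is 1, so 1 + 4 = 5)

int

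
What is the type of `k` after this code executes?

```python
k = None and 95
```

'and' returns first falsy value (None)

NoneType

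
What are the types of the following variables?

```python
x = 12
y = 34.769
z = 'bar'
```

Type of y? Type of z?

y is float; z is str

float, str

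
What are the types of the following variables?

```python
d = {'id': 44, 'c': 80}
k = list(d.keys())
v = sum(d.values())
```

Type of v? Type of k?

sum of int values returns int; list(...) returns list

int, list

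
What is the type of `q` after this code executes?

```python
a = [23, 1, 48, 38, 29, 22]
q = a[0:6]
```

Slicing a list always returns a list

list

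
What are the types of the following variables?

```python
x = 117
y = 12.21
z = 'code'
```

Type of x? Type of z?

x is int; z is str

int, str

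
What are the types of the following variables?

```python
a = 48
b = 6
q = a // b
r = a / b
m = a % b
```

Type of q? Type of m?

int // int returns int; int % int returns int

int, int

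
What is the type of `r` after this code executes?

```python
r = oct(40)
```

oct() returns str representation

str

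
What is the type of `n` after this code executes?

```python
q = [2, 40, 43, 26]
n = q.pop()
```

list.pop() returns the popped element (int here)

int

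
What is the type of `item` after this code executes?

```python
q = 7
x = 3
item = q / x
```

int / int always returns float in Python 3 (7 / 3 = 2.33333)

float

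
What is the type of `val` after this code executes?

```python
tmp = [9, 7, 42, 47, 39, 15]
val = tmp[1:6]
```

Slicing a list always returns a list

list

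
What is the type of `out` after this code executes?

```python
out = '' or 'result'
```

'or' returns first truthy value ('result', which is str)

str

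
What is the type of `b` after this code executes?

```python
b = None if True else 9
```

Ternary: condition is True, if branch (None) taken → NoneType

NoneType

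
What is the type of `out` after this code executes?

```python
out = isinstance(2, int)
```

isinstance() returns bool

bool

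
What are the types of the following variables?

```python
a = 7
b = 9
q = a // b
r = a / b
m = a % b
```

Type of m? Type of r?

int % int returns int; int / int returns float

int, float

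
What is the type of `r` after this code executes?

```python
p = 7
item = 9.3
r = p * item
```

int * float returns float (7 * 9.3 = 65.1)

float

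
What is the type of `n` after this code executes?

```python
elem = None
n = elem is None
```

'is' comparison returns bool

bool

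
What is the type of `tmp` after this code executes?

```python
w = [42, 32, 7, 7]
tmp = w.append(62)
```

list.append() returns None (mutates in place)

NoneType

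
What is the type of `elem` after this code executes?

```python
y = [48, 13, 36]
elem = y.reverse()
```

list.reverse() returns None

NoneType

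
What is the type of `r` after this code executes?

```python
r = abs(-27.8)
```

abs() of float returns float

float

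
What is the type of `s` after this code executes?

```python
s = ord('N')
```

ord() returns int (Unicode code point)

int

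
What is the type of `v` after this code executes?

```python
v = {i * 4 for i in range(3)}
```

A set comprehension {expr for x in iterable} produces a set

set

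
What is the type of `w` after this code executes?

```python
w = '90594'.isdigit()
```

str.isdigit() returns bool

bool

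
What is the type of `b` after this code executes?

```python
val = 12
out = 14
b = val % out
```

int % int returns int (12 % 14 = 12)

int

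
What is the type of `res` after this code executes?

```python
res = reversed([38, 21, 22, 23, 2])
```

reversed() on a list returns a list_reverseiterator

list_reverseiterator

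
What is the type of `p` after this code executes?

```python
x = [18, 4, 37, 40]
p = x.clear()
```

list.clear() returns None

NoneType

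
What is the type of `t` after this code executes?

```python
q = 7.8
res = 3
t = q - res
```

float - int returns float (7.8 - 3 = 4.8)

float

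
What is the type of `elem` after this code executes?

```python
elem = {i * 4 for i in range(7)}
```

A set comprehension {expr for x in iterable} produces a set

set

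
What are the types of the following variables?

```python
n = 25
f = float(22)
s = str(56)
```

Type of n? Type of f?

n is int; f is float

int, float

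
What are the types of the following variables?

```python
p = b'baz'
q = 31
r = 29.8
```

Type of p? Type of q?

p is bytes; q is int

bytes, int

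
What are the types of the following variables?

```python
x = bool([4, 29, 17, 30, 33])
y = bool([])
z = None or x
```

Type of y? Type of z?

bool() returns bool; None or <bool> returns the bool

bool, bool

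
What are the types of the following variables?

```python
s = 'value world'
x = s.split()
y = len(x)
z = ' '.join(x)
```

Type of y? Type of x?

len() returns int; str.split() returns list

int, list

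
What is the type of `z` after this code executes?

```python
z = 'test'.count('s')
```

str.count() returns int

int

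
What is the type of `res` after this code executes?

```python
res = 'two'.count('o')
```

str.count() returns int

int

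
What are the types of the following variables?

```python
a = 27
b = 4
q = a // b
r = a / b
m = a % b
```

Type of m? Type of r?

int % int returns int; int / int returns float

int, float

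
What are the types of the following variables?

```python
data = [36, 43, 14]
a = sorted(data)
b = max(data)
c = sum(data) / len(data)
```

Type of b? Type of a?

max of ints returns int; sorted() returns list

int, list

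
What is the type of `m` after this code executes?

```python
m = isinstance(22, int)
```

isinstance() returns bool

bool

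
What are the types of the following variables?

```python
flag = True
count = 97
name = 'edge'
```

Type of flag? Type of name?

flag is bool; name is str

bool, str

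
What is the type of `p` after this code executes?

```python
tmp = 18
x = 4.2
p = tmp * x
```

int * float returns float (18 * 4.2 = 75.6)

float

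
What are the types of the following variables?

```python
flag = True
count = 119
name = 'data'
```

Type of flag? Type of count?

flag is bool; count is int

bool, int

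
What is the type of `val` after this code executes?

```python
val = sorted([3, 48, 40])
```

sorted() always returns list

list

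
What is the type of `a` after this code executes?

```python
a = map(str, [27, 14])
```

map() returns a map iterator object

map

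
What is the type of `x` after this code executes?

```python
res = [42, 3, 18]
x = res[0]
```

Indexing a list of ints returns int (res[0] = 42)

int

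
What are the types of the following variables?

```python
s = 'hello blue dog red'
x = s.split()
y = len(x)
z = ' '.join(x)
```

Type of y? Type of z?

len() returns int; str.join() returns str

int, str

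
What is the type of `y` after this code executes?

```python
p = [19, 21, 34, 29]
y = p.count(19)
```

list.count() returns int

int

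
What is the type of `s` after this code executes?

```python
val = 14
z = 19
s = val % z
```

int % int returns int (14 % 19 = 14)

int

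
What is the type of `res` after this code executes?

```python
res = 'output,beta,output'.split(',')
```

str.split() returns list

list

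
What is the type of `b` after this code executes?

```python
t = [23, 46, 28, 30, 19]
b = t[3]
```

Indexing a list of ints returns int (t[3] = 30)

int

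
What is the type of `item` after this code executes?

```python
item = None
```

None has type NoneType

NoneType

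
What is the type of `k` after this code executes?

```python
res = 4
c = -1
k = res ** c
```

int ** negative int returns float

float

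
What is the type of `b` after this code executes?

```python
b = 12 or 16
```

'or' returns the first truthy value (12, which is int)

int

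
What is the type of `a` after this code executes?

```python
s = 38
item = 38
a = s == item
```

Equality comparison returns bool

bool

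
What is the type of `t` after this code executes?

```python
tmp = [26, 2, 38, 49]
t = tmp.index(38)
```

list.index() returns int

int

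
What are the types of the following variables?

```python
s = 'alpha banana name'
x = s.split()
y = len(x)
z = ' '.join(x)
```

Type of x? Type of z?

str.split() returns list; str.join() returns str

list, str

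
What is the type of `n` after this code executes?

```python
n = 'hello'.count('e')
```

str.count() returns int

int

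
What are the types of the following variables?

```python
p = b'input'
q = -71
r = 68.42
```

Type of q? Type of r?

q is int; r is float

int, float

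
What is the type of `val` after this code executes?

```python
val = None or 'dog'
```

'or' with None returns the other value ('dog', str)

str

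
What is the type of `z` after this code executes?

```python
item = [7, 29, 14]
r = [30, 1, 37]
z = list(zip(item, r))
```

list(zip(...)) returns a list of tuples

list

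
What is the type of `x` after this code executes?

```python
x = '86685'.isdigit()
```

str.isdigit() returns bool

bool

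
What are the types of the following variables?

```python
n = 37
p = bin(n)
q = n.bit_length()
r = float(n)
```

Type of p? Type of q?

bin() returns str; int.bit_length() returns int

str, int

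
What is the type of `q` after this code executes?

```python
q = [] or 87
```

'or' returns first truthy value (87, which is int)

int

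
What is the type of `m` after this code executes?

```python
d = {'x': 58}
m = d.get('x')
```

dict.get() returns the value (int) when key is found

int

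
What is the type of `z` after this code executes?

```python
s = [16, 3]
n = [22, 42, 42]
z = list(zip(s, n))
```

list(zip(...)) returns a list of tuples

list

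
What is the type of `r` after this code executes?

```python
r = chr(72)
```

chr() returns str (single character)

str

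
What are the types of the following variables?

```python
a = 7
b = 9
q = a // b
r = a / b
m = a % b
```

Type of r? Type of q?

int / int returns float; int // int returns int

float, int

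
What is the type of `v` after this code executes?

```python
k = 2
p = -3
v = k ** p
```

int ** negative int returns float

float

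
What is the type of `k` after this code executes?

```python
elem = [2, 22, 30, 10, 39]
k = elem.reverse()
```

list.reverse() returns None

NoneType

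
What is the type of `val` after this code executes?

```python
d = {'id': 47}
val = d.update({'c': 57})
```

dict.update() returns None

NoneType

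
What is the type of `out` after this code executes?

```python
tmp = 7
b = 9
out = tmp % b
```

int % int returns int (7 % 9 = 7)

int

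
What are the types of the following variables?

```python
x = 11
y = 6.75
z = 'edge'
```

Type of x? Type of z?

x is int; z is str

int, str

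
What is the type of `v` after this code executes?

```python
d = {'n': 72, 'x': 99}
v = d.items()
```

dict.items() returns a dict_items view

dict_items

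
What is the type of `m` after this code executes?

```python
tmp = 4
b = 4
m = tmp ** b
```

int ** positive int returns int (4 ** 4 = 256)

int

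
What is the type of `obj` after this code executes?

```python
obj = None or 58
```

'or' with None returns the other value (58, int)

int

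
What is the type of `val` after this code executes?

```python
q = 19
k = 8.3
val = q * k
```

int * float returns float (19 * 8.3 = 157.7)

float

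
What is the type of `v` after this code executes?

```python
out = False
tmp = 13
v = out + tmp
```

bool + int returns int (False is 0, so 0 + 13 = 13)

int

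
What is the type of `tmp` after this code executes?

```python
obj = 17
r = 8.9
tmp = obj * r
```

int * float returns float (17 * 8.9 = 151.3)

float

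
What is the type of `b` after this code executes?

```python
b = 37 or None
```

'or' returns first truthy value (37, int)

int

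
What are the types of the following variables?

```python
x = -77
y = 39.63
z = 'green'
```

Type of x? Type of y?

x is int; y is float

int, float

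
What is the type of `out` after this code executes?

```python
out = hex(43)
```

hex() returns str representation

str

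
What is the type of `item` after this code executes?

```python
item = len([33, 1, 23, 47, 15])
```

len() always returns int

int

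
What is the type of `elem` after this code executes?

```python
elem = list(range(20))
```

list(range(...)) returns list

list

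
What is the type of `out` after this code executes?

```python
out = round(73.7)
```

round() with no ndigits arg returns int

int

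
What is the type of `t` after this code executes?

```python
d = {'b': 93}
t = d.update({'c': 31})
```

dict.update() returns None

NoneType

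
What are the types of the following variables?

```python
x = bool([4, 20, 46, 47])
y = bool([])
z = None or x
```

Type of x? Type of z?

bool() returns bool; None or <bool> returns the bool

bool, bool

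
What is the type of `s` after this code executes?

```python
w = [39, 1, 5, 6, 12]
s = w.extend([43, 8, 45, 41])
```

list.extend() returns None

NoneType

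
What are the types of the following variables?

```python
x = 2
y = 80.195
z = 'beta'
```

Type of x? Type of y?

x is int; y is float

int, float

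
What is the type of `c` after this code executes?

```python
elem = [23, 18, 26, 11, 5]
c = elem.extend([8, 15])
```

list.extend() returns None

NoneType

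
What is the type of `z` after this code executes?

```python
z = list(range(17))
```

list(range(...)) returns list

list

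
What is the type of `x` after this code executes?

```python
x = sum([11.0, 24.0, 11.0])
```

sum() of floats returns float

float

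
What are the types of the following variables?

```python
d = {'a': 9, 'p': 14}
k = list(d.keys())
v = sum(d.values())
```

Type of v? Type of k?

sum of int values returns int; list(...) returns list

int, list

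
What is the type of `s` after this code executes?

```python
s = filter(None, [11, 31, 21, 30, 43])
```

filter() returns a filter iterator object

filter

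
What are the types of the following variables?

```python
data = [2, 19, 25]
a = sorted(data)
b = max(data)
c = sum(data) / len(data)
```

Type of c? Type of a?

int / int returns float; sorted() returns list

float, list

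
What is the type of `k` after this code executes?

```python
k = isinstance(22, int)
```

isinstance() returns bool

bool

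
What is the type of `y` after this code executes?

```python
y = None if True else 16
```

Ternary: condition is True, if branch (None) taken → NoneType

NoneType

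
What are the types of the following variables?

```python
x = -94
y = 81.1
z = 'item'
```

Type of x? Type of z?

x is int; z is str

int, str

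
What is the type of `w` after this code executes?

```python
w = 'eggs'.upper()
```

str.upper() returns str

str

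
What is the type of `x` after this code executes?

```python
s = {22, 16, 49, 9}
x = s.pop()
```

Popping from a set of ints returns int

int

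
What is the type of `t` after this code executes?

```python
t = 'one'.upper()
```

str.upper() returns str

str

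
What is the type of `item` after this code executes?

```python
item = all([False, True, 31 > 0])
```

all() returns bool

bool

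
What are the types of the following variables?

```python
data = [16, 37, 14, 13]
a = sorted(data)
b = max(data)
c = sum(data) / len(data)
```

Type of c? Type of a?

int / int returns float; sorted() returns list

float, list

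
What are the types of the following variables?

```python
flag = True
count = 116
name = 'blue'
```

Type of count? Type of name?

count is int; name is str

int, str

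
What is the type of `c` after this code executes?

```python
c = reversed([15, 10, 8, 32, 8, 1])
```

reversed() on a list returns a list_reverseiterator

list_reverseiterator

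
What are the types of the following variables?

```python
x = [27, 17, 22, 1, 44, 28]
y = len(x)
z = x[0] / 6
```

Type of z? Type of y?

int / int returns float; len() returns int

float, int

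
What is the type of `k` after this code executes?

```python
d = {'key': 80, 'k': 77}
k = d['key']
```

Accessing dict[str, int] with key 'key' returns int value 80

int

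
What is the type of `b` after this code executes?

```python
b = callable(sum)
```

callable() returns bool

bool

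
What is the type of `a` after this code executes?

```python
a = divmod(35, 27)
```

divmod() returns a tuple (quotient, remainder)

tuple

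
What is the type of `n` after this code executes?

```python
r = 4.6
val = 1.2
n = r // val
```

float // float returns float (floor division preserves float type)

float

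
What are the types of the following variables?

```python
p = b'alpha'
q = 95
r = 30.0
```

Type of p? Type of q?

p is bytes; q is int

bytes, int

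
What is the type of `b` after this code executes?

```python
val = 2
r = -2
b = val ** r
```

int ** negative int returns float

float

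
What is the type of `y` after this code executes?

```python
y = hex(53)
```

hex() returns str representation

str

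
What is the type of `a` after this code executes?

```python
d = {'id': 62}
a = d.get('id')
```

dict.get() returns the value (int) when key is found

int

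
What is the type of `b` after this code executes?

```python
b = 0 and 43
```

'and' returns the first falsy value (0, which is int)

int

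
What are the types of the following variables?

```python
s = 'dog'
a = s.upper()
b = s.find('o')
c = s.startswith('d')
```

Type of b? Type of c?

str.find() returns int; str.startswith() returns bool

int, bool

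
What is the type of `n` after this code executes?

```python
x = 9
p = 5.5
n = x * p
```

int * float returns float (9 * 5.5 = 49.5)

float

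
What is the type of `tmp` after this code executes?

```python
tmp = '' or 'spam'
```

'or' returns first truthy value ('spam', which is str)

str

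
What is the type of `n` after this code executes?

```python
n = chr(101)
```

chr() returns str (single character)

str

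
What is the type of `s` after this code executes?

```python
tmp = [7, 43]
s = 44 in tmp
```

'in' operator returns bool

bool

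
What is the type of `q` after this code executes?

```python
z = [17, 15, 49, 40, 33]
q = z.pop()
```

list.pop() returns the popped element (int here)

int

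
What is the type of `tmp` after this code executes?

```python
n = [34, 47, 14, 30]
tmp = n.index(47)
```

list.index() returns int

int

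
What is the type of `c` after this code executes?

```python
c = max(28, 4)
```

max() of ints returns int

int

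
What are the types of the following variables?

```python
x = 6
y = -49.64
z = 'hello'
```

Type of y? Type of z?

y is float; z is str

float, str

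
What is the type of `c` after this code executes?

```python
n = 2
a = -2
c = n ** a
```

int ** negative int returns float

float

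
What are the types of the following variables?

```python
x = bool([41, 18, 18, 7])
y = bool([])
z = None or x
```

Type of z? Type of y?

None or <bool> returns the bool; bool() returns bool

bool, bool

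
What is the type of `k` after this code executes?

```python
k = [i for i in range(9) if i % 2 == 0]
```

A list comprehension [...] produces a list

list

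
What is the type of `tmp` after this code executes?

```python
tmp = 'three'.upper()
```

str.upper() returns str

str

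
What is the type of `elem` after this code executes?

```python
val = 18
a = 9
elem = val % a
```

int % int returns int (18 % 9 = 0)

int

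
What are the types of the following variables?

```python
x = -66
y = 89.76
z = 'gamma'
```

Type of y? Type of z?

y is float; z is str

float, str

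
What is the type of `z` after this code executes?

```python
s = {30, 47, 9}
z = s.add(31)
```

set.add() returns None (mutates in place)

NoneType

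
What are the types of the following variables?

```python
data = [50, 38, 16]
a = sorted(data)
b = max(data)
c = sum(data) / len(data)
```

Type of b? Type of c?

max of ints returns int; int / int returns float

int, float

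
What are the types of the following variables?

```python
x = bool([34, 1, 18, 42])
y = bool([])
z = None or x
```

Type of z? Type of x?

None or <bool> returns the bool; bool() returns bool

bool, bool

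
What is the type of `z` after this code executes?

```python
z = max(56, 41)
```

max() of ints returns int

int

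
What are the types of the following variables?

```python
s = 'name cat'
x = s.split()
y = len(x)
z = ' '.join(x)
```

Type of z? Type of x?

str.join() returns str; str.split() returns list

str, list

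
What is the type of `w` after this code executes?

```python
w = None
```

None has type NoneType

NoneType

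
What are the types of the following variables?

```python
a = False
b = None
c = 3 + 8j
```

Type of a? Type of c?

a is bool; c is complex

bool, complex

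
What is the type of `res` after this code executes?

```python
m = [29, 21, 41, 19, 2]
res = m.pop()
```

list.pop() returns the popped element (int here)

int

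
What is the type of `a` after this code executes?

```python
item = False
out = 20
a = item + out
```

bool + int returns int (False is 0, so 0 + 20 = 20)

int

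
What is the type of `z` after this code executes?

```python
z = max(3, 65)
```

max() of ints returns int

int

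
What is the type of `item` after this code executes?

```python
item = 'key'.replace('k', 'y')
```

str.replace() returns str

str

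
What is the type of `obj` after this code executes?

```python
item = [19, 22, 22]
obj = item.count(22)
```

list.count() returns int

int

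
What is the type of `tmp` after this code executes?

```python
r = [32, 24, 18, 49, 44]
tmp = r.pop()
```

list.pop() returns the popped element (int here)

int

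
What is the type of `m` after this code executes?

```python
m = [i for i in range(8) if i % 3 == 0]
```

A list comprehension [...] produces a list

list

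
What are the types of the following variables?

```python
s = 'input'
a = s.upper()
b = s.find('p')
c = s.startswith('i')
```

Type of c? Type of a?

str.startswith() returns bool; str.upper() returns str

bool, str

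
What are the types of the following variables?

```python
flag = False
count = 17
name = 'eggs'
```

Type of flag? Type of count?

flag is bool; count is int

bool, int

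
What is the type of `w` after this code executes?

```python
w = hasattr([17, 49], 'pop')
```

hasattr() returns bool

bool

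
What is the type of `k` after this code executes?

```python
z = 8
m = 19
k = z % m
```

int % int returns int (8 % 19 = 8)

int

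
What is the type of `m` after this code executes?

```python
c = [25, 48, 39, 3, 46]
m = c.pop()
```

list.pop() returns the popped element (int here)

int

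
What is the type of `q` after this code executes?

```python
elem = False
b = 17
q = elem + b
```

bool + int returns int (False is 0, so 0 + 17 = 17)

int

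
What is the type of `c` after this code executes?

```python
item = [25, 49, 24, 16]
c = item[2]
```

Indexing a list of ints returns int (item[2] = 24)

int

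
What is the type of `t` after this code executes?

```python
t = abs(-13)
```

abs() of int returns int

int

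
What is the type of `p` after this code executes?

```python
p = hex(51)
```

hex() returns str representation

str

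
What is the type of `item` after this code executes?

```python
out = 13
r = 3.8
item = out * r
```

int * float returns float (13 * 3.8 = 49.4)

float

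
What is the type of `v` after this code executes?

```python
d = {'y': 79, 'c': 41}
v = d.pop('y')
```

dict.pop() returns the value (int)

int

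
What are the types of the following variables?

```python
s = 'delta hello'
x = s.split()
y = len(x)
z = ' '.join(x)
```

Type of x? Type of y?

str.split() returns list; len() returns int

list, int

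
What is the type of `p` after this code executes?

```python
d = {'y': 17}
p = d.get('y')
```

dict.get() returns the value (int) when key is found

int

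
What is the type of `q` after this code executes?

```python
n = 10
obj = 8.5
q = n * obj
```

int * float returns float (10 * 8.5 = 85.0)

float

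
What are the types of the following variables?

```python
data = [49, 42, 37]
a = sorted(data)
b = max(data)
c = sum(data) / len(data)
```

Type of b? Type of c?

max of ints returns int; int / int returns float

int, float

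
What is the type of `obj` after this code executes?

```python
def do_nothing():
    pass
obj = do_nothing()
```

A function with no return statement returns None

NoneType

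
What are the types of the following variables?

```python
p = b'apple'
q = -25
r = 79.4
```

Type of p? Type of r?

p is bytes; r is float

bytes, float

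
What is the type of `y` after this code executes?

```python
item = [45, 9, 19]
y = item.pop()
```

list.pop() returns the popped element (int here)

int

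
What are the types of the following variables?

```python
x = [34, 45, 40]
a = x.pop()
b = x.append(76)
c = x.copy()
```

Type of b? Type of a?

list.append() returns None; list.pop() returns the element (int)

NoneType, int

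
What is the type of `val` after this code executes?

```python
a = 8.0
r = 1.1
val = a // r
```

float // float returns float (floor division preserves float type)

float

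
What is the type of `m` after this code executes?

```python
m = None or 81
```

'or' with None returns the other value (81, int)

int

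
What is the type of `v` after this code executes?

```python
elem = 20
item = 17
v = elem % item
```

int % int returns int (20 % 17 = 3)

int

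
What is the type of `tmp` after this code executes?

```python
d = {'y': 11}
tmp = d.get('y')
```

dict.get() returns the value (int) when key is found

int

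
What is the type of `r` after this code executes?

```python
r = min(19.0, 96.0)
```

min() of floats returns float

float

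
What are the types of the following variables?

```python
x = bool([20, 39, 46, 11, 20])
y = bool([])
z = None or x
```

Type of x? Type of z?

bool() returns bool; None or <bool> returns the bool

bool, bool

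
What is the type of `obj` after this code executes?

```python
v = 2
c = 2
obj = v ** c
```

int ** positive int returns int (2 ** 2 = 4)

int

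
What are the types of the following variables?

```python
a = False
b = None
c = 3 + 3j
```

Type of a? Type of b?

a is bool; b is NoneType

bool, NoneType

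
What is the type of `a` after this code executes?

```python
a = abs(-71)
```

abs() of int returns int

int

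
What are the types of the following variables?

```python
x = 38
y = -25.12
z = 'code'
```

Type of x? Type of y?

x is int; y is float

int, float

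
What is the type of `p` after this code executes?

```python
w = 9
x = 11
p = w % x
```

int % int returns int (9 % 11 = 9)

int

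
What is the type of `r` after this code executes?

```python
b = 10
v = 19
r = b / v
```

int / int always returns float in Python 3 (10 / 19 = 0.526316)

float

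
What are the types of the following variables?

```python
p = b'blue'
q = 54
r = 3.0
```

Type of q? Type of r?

q is int; r is float

int, float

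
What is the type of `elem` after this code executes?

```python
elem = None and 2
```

'and' returns first falsy value (None)

NoneType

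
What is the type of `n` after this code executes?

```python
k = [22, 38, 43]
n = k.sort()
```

list.sort() returns None (sorts in place)

NoneType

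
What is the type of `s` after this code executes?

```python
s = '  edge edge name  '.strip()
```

str.strip() returns str

str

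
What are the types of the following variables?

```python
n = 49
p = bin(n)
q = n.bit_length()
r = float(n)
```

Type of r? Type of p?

float() returns float; bin() returns str

float, str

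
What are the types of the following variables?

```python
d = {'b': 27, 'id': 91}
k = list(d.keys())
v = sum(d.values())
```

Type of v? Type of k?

sum of int values returns int; list(...) returns list

int, list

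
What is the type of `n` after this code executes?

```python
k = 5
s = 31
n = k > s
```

Comparison operators return bool

bool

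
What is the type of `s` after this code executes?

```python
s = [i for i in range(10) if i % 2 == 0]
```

A list comprehension [...] produces a list

list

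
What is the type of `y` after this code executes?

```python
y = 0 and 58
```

'and' returns the first falsy value (0, which is int)

int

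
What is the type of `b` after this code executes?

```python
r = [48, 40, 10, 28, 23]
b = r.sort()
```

list.sort() returns None (sorts in place)

NoneType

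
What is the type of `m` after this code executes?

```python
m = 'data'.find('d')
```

str.find() returns int (index, or -1)

int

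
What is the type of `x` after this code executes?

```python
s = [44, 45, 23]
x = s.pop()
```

list.pop() returns the popped element (int here)

int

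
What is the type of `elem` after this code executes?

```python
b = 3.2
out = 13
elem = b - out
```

float - int returns float (3.2 - 13 = -9.8)

float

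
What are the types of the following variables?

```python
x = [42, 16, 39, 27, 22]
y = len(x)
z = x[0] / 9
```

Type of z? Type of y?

int / int returns float; len() returns int

float, int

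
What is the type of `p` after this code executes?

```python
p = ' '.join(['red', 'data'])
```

str.join() returns str

str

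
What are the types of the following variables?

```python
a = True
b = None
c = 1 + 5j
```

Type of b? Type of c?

b is NoneType; c is complex

NoneType, complex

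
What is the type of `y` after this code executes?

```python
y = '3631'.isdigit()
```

str.isdigit() returns bool

bool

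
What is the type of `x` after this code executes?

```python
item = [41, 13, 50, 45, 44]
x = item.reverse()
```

list.reverse() returns None

NoneType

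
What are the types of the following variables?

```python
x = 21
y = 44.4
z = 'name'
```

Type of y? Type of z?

y is float; z is str

float, str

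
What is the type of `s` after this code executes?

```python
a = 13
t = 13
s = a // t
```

int // int returns int (13 // 13 = 1)

int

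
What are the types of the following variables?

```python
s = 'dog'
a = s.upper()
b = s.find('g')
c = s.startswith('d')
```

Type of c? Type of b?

str.startswith() returns bool; str.find() returns int

bool, int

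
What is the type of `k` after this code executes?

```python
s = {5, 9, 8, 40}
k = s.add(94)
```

set.add() returns None (mutates in place)

NoneType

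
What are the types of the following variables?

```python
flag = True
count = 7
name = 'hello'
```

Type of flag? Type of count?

flag is bool; count is int

bool, int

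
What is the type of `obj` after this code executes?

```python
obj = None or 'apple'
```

'or' with None returns the other value ('apple', str)

str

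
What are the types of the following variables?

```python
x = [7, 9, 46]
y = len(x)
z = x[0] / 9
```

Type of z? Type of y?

int / int returns float; len() returns int

float, int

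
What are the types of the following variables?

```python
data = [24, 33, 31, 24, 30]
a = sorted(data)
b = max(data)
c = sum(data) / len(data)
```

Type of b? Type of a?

max of ints returns int; sorted() returns list

int, list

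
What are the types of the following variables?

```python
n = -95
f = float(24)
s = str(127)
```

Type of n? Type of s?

n is int; s is str

int, str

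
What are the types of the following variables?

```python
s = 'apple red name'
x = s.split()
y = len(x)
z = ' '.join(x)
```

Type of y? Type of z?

len() returns int; str.join() returns str

int, str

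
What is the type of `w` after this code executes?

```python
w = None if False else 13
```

Ternary: condition is False, else branch (13) taken → int

int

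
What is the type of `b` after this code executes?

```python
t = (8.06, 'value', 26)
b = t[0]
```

Index 0 of tuple is 8.06 which is float

float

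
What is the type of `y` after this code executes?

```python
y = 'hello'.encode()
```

str.encode() returns bytes

bytes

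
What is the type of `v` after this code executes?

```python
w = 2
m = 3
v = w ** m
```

int ** positive int returns int (2 ** 3 = 8)

int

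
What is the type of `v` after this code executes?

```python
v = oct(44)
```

oct() returns str representation

str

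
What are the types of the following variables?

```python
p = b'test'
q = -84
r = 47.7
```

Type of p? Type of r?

p is bytes; r is float

bytes, float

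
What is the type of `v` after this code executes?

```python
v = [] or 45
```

'or' returns first truthy value (45, which is int)

int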